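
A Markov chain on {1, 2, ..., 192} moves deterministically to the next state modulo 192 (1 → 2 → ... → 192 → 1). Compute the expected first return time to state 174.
E[T_174 | X_0 = 174] = 192

The chain cycles deterministically, so starting at state 174 it returns in exactly 192 steps. Equivalently, the stationary distribution is uniform π_j = 1/192 for every state j, so by Kac's formula E[T_174] = 1/π_174 = 192.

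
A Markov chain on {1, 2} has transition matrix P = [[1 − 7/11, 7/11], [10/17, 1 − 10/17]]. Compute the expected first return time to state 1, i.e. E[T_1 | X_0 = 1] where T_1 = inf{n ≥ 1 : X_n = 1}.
E[T_1 | X_0 = 1] = 1/π_1 = 229/110

For an irreducible recurrent Markov chain with stationary distribution π, E[T_i | X_0 = i] = 1/π_i (Kac's formula). Here π_1 = (10/17)/(7/11 + 10/17) = (10/17)/(229/187) = 110/229, so E[T_1 | X_0 = 1] = 1/π_1 = (7/11 + 10/17)/(10/17) = (229/187)/(10/17) = 229/110.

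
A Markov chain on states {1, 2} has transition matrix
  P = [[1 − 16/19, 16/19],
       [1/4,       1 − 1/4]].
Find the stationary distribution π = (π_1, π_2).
π_1 = 19/83, π_2 = 64/83

Solve πP = π with π_1 + π_2 = 1. From πP = π: π_1 · (1 − 16/19) + π_2 · 1/4 = π_1 ⇒ π_2 · 1/4 = π_1 · 16/19 ⇒ π_2/π_1 = (16/19)/(1/4) = 64/19. Together with π_1 + π_2 = 1:
  π_1 = (1/4)/(16/19 + 1/4) = (1/4)/(83/76) = 19/83,
  π_2 = (16/19)/(16/19 + 1/4) = (16/19)/(83/76) = 64/83.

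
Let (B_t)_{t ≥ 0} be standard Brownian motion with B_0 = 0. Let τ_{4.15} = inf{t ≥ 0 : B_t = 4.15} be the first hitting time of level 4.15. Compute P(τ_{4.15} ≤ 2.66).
P(τ_{4.15} ≤ 2.66) = 2(1 − Φ(4.15/√2.66)) = 2(1 − Φ(2.5445)) ≈ 0.0109

By the reflection principle for standard BM, P(τ_b ≤ t) = 2 · P(B_t ≥ b). Since B_t ~ N(0, t), P(B_t ≥ 4.15) = 1 − Φ(4.15/√t) = 1 − Φ(4.15/√2.66) = 1 − Φ(2.5445) ≈ 0.00547. Doubling: P(τ_{4.15} ≤ 2.66) ≈ 2 · 0.00547 = 0.01094 ≈ 0.0109.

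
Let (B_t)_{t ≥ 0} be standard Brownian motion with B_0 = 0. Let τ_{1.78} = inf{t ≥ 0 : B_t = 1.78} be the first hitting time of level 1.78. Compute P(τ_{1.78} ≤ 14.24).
P(τ_{1.78} ≤ 14.24) = 2(1 − Φ(1.78/√14.24)) = 2(1 − Φ(0.4717)) ≈ 0.6371

By the reflection principle for standard BM, P(τ_b ≤ t) = 2 · P(B_t ≥ b). Since B_t ~ N(0, t), P(B_t ≥ 1.78) = 1 − Φ(1.78/√t) = 1 − Φ(1.78/√14.24) = 1 − Φ(0.4717) ≈ 0.31857. Doubling: P(τ_{1.78} ≤ 14.24) ≈ 2 · 0.31857 = 0.63714 ≈ 0.6371.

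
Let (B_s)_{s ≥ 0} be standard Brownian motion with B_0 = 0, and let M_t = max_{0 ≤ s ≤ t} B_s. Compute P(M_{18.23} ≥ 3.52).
P(M_{18.23} ≥ 3.52) = 2·P(B_{18.23} ≥ 3.52) = 2(1 − Φ(3.52/√18.23)) ≈ 0.4097

By the reflection principle for Brownian motion, P(M_t ≥ a) = 2 · P(B_t ≥ a) for a ≥ 0. Since B_t ~ N(0, t), P(B_t ≥ 3.52) = 1 − Φ(3.52/√t) = 1 − Φ(3.52/√18.23) = 1 − Φ(0.8244). So
  P(M_{18.23} ≥ 3.52) = 2(1 − Φ(0.8244)) ≈ 0.4097.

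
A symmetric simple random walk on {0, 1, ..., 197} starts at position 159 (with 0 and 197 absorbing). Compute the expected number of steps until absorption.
E[τ | X_0 = 159] = 6042

Let v_k = E[τ | X_0 = k]. Boundary: v_0 = v_197 = 0. Recurrence: v_k = 1 + (v_{k-1} + v_{k+1})/2 for 1 ≤ k ≤ 196. The particular solution to v_k − (v_{k-1} + v_{k+1})/2 = 1 is v_k = −k^2. Adding homogeneous solution A + B k and matching boundaries gives v_k = k (197 − k). Substituting k = 159: v_159 = 159 · 38 = 6042.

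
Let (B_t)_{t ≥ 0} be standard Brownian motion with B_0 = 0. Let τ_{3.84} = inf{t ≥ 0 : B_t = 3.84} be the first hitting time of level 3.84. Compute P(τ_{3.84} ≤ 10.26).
P(τ_{3.84} ≤ 10.26) = 2(1 − Φ(3.84/√10.26)) = 2(1 − Φ(1.1988)) ≈ 0.2306

By the reflection principle for standard BM, P(τ_b ≤ t) = 2 · P(B_t ≥ b). Since B_t ~ N(0, t), P(B_t ≥ 3.84) = 1 − Φ(3.84/√t) = 1 − Φ(3.84/√10.26) = 1 − Φ(1.1988) ≈ 0.11530. Doubling: P(τ_{3.84} ≤ 10.26) ≈ 2 · 0.11530 = 0.23060 ≈ 0.2306.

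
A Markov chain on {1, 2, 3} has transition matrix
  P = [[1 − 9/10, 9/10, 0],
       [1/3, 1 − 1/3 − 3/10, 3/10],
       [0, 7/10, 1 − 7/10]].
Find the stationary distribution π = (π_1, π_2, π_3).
π = (7/34, 189/340, 81/340)

This is a birth-death chain on three states, which satisfies detailed balance: π_1 · P_{12} = π_2 · P_{21} and π_2 · P_{23} = π_3 · P_{32}.
From π_1 · 9/10 = π_2 · 1/3: π_2/π_1 = (9/10)/(1/3) = 27/10.
From π_2 · 3/10 = π_3 · 7/10: π_3/π_2 = (3/10)/(7/10) = 3/7.
Take π_1 proportional to 1; then unnormalized π = (1, 27/10, 81/70). Normalize by dividing by the sum 34/7:
  π = (7/34, 189/340, 81/340).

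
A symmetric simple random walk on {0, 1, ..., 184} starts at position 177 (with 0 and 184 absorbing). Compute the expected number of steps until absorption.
E[τ | X_0 = 177] = 1239

Let v_k = E[τ | X_0 = k]. Boundary: v_0 = v_184 = 0. Recurrence: v_k = 1 + (v_{k-1} + v_{k+1})/2 for 1 ≤ k ≤ 183. The particular solution to v_k − (v_{k-1} + v_{k+1})/2 = 1 is v_k = −k^2. Adding homogeneous solution A + B k and matching boundaries gives v_k = k (184 − k). Substituting k = 177: v_177 = 177 · 7 = 1239.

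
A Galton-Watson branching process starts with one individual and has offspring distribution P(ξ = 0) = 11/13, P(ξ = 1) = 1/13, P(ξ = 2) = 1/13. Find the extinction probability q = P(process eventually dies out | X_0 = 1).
q = 1

Mean offspring μ = 0·11/13 + 1·1/13 + 2·1/13 = 3/13 ≤ 1. For μ ≤ 1 with offspring not concentrated at 1, the Galton-Watson process goes extinct almost surely, so q = 1.
(Algebraic check: The pgf is f(s) = 11/13 + 1/13·s + 1/13·s². The extinction probability q is the smallest fixed point of f in [0, 1]. Setting s = f(s):
  1/13·s² + (1/13 − 1)·s + 11/13 = 0
  1/13·s² − (11/13 + 1/13)·s + 11/13 = 0
which factors as (s − 1)·(1/13·s − 11/13) = 0, giving roots s = 1 and s = (11/13)/(1/13) = 11. Since 11 ≥ 1, the smallest root in [0, 1] is s = 1.)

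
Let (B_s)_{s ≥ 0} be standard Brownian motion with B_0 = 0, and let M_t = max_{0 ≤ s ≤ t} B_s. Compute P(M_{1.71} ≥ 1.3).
P(M_{1.71} ≥ 1.3) = 2·P(B_{1.71} ≥ 1.3) = 2(1 − Φ(1.3/√1.71)) ≈ 0.3202

By the reflection principle for Brownian motion, P(M_t ≥ a) = 2 · P(B_t ≥ a) for a ≥ 0. Since B_t ~ N(0, t), P(B_t ≥ 1.3) = 1 − Φ(1.3/√t) = 1 − Φ(1.3/√1.71) = 1 − Φ(0.9941). So
  P(M_{1.71} ≥ 1.3) = 2(1 − Φ(0.9941)) ≈ 0.3202.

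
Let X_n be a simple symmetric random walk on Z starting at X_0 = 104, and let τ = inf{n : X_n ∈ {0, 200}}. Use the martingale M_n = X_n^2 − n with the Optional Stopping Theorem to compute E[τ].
E[τ] = 9984

M_n = X_n^2 − n is a martingale (since E[X_{n+1}^2 | F_n] = X_n^2 + 1). By OST (τ has finite mean in a bounded region), E[M_τ] = E[M_0] = X_0^2 − 0 = 104^2 = 10816. Also E[M_τ] = E[X_τ^2] − E[τ]. The walk exits at 0 or 200, with P(hit 200 first) = 104/200, so E[X_τ^2] = 200^2 · 104/200 + 0 = 20800. Thus E[τ] = E[X_τ^2] − E[M_τ] = 20800 − 10816 = 9984 = 104(200 − 104) = 9984.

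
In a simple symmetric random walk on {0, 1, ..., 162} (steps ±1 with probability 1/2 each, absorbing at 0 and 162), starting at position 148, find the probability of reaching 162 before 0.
P(hit 162 before 0) = 148/162 = 74/81

Let u_k = P(hit 162 before 0 | start at k). Then u_0 = 0, u_162 = 1, and u_k = u_{k-1}/2 + u_{k+1}/2 for 1 ≤ k ≤ 161. This harmonic recurrence is solved by u_k = k/162, giving u_148 = 148/162 = 74/81.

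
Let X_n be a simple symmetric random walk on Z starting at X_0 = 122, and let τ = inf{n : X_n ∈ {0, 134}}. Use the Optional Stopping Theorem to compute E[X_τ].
E[X_τ] = 122

X_n is a martingale and τ is a bounded-mean stopping time (indeed τ is finite a.s. with bounded expectation since the walk is in a bounded region). By the OST, E[X_τ] = E[X_0] = 122. Equivalently: E[X_τ] = 134 · P(hit 134 first) + 0 · P(hit 0 first) = 134 · (122/134) = 122.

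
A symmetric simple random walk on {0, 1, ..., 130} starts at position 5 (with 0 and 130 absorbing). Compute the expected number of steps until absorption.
E[τ | X_0 = 5] = 625

Let v_k = E[τ | X_0 = k]. Boundary: v_0 = v_130 = 0. Recurrence: v_k = 1 + (v_{k-1} + v_{k+1})/2 for 1 ≤ k ≤ 129. The particular solution to v_k − (v_{k-1} + v_{k+1})/2 = 1 is v_k = −k^2. Adding homogeneous solution A + B k and matching boundaries gives v_k = k (130 − k). Substituting k = 5: v_5 = 5 · 125 = 625.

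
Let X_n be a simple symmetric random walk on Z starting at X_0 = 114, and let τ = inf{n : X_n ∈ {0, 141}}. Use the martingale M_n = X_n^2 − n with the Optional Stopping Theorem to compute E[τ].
E[τ] = 3078

M_n = X_n^2 − n is a martingale (since E[X_{n+1}^2 | F_n] = X_n^2 + 1). By OST (τ has finite mean in a bounded region), E[M_τ] = E[M_0] = X_0^2 − 0 = 114^2 = 12996. Also E[M_τ] = E[X_τ^2] − E[τ]. The walk exits at 0 or 141, with P(hit 141 first) = 114/141, so E[X_τ^2] = 141^2 · 114/141 + 0 = 16074. Thus E[τ] = E[X_τ^2] − E[M_τ] = 16074 − 12996 = 3078 = 114(141 − 114) = 3078.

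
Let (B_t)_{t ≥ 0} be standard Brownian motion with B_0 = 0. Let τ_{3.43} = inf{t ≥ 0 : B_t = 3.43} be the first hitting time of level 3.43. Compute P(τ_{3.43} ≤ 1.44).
P(τ_{3.43} ≤ 1.44) = 2(1 − Φ(3.43/√1.44)) = 2(1 − Φ(2.8583)) ≈ 0.0043

By the reflection principle for standard BM, P(τ_b ≤ t) = 2 · P(B_t ≥ b). Since B_t ~ N(0, t), P(B_t ≥ 3.43) = 1 − Φ(3.43/√t) = 1 − Φ(3.43/√1.44) = 1 − Φ(2.8583) ≈ 0.00213. Doubling: P(τ_{3.43} ≤ 1.44) ≈ 2 · 0.00213 = 0.00426 ≈ 0.0043.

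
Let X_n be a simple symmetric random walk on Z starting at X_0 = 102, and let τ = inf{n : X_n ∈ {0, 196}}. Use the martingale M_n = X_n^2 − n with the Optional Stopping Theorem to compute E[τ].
E[τ] = 9588

M_n = X_n^2 − n is a martingale (since E[X_{n+1}^2 | F_n] = X_n^2 + 1). By OST (τ has finite mean in a bounded region), E[M_τ] = E[M_0] = X_0^2 − 0 = 102^2 = 10404. Also E[M_τ] = E[X_τ^2] − E[τ]. The walk exits at 0 or 196, with P(hit 196 first) = 102/196, so E[X_τ^2] = 196^2 · 102/196 + 0 = 19992. Thus E[τ] = E[X_τ^2] − E[M_τ] = 19992 − 10404 = 9588 = 102(196 − 102) = 9588.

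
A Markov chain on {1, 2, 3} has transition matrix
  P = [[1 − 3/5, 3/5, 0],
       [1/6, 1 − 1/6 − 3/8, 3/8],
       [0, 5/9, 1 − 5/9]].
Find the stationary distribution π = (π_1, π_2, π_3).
π = (100/703, 360/703, 243/703)

This is a birth-death chain on three states, which satisfies detailed balance: π_1 · P_{12} = π_2 · P_{21} and π_2 · P_{23} = π_3 · P_{32}.
From π_1 · 3/5 = π_2 · 1/6: π_2/π_1 = (3/5)/(1/6) = 18/5.
From π_2 · 3/8 = π_3 · 5/9: π_3/π_2 = (3/8)/(5/9) = 27/40.
Take π_1 proportional to 1; then unnormalized π = (1, 18/5, 243/100). Normalize by dividing by the sum 703/100:
  π = (100/703, 360/703, 243/703).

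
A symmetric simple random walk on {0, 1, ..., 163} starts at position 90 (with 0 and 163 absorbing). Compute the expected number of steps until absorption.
E[τ | X_0 = 90] = 6570

Let v_k = E[τ | X_0 = k]. Boundary: v_0 = v_163 = 0. Recurrence: v_k = 1 + (v_{k-1} + v_{k+1})/2 for 1 ≤ k ≤ 162. The particular solution to v_k − (v_{k-1} + v_{k+1})/2 = 1 is v_k = −k^2. Adding homogeneous solution A + B k and matching boundaries gives v_k = k (163 − k). Substituting k = 90: v_90 = 90 · 73 = 6570.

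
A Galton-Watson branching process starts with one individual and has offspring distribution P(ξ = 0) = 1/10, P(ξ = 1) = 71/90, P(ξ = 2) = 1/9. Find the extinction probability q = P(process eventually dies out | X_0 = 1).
q = 9/10

The pgf is f(s) = 1/10 + 71/90·s + 1/9·s². The extinction probability q is the smallest fixed point of f in [0, 1]. Setting s = f(s):
  1/9·s² + (71/90 − 1)·s + 1/10 = 0
  1/9·s² − (1/10 + 1/9)·s + 1/10 = 0
which factors as (s − 1)·(1/9·s − 1/10) = 0, giving roots s = 1 and s = (1/10)/(1/9) = 9/10.
Mean offspring μ = 71/90 + 2·1/9 = 91/90 > 1 (supercritical), so q < 1. The extinction probability is the smaller root: q = (1/10)/(1/9) = 9/10.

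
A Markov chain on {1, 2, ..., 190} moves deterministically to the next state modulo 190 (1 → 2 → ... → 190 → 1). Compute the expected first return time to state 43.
E[T_43 | X_0 = 43] = 190

The chain cycles deterministically, so starting at state 43 it returns in exactly 190 steps. Equivalently, the stationary distribution is uniform π_j = 1/190 for every state j, so by Kac's formula E[T_43] = 1/π_43 = 190.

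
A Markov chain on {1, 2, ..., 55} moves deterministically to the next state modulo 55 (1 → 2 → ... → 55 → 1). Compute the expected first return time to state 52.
E[T_52 | X_0 = 52] = 55

The chain cycles deterministically, so starting at state 52 it returns in exactly 55 steps. Equivalently, the stationary distribution is uniform π_j = 1/55 for every state j, so by Kac's formula E[T_52] = 1/π_52 = 55.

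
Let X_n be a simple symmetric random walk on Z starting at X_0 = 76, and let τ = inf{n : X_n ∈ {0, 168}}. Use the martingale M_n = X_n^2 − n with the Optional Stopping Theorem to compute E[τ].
E[τ] = 6992

M_n = X_n^2 − n is a martingale (since E[X_{n+1}^2 | F_n] = X_n^2 + 1). By OST (τ has finite mean in a bounded region), E[M_τ] = E[M_0] = X_0^2 − 0 = 76^2 = 5776. Also E[M_τ] = E[X_τ^2] − E[τ]. The walk exits at 0 or 168, with P(hit 168 first) = 76/168, so E[X_τ^2] = 168^2 · 76/168 + 0 = 12768. Thus E[τ] = E[X_τ^2] − E[M_τ] = 12768 − 5776 = 6992 = 76(168 − 76) = 6992.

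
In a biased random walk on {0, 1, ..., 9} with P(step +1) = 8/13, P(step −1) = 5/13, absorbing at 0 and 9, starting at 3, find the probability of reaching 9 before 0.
P(hit 9 before 0) = (1 − (5/8)^3) / (1 − (5/8)^9) = 262144/341769

Let u_k denote P(reach 9 before 0 | start at k). Boundary: u_0 = 0, u_9 = 1. Recurrence: u_k = 8/13·u_{k+1} + 5/13·u_{k-1} for 1 ≤ k ≤ 8. Try u_k = A + B·r^k with r = q/p = (5/13)/(8/13) = 5/8. Substitution satisfies the recurrence; boundary conditions give:
  u_k = (1 − r^k) / (1 − r^N) = (1 − (5/8)^3) / (1 − (5/8)^9) = 262144/341769.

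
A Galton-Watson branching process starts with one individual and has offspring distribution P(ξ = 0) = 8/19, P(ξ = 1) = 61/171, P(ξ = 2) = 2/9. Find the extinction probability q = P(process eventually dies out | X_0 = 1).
q = 1

Mean offspring μ = 0·8/19 + 1·61/171 + 2·2/9 = 137/171 ≤ 1. For μ ≤ 1 with offspring not concentrated at 1, the Galton-Watson process goes extinct almost surely, so q = 1.
(Algebraic check: The pgf is f(s) = 8/19 + 61/171·s + 2/9·s². The extinction probability q is the smallest fixed point of f in [0, 1]. Setting s = f(s):
  2/9·s² + (61/171 − 1)·s + 8/19 = 0
  2/9·s² − (8/19 + 2/9)·s + 8/19 = 0
which factors as (s − 1)·(2/9·s − 8/19) = 0, giving roots s = 1 and s = (8/19)/(2/9) = 36/19. Since 36/19 ≥ 1, the smallest root in [0, 1] is s = 1.)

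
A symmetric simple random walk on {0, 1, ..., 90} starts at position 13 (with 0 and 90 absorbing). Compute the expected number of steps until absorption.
E[τ | X_0 = 13] = 1001

Let v_k = E[τ | X_0 = k]. Boundary: v_0 = v_90 = 0. Recurrence: v_k = 1 + (v_{k-1} + v_{k+1})/2 for 1 ≤ k ≤ 89. The particular solution to v_k − (v_{k-1} + v_{k+1})/2 = 1 is v_k = −k^2. Adding homogeneous solution A + B k and matching boundaries gives v_k = k (90 − k). Substituting k = 13: v_13 = 13 · 77 = 1001.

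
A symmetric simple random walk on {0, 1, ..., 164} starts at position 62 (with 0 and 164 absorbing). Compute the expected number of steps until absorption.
E[τ | X_0 = 62] = 6324

Let v_k = E[τ | X_0 = k]. Boundary: v_0 = v_164 = 0. Recurrence: v_k = 1 + (v_{k-1} + v_{k+1})/2 for 1 ≤ k ≤ 163. The particular solution to v_k − (v_{k-1} + v_{k+1})/2 = 1 is v_k = −k^2. Adding homogeneous solution A + B k and matching boundaries gives v_k = k (164 − k). Substituting k = 62: v_62 = 62 · 102 = 6324.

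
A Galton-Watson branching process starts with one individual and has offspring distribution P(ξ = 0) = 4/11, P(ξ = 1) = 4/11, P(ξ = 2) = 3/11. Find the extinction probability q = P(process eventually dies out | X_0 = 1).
q = 1

Mean offspring μ = 0·4/11 + 1·4/11 + 2·3/11 = 10/11 ≤ 1. For μ ≤ 1 with offspring not concentrated at 1, the Galton-Watson process goes extinct almost surely, so q = 1.
(Algebraic check: The pgf is f(s) = 4/11 + 4/11·s + 3/11·s². The extinction probability q is the smallest fixed point of f in [0, 1]. Setting s = f(s):
  3/11·s² + (4/11 − 1)·s + 4/11 = 0
  3/11·s² − (4/11 + 3/11)·s + 4/11 = 0
which factors as (s − 1)·(3/11·s − 4/11) = 0, giving roots s = 1 and s = (4/11)/(3/11) = 4/3. Since 4/3 ≥ 1, the smallest root in [0, 1] is s = 1.)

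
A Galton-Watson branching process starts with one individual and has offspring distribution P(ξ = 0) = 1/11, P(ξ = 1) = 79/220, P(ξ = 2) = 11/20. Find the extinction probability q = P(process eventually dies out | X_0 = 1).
q = 20/121

The pgf is f(s) = 1/11 + 79/220·s + 11/20·s². The extinction probability q is the smallest fixed point of f in [0, 1]. Setting s = f(s):
  11/20·s² + (79/220 − 1)·s + 1/11 = 0
  11/20·s² − (1/11 + 11/20)·s + 1/11 = 0
which factors as (s − 1)·(11/20·s − 1/11) = 0, giving roots s = 1 and s = (1/11)/(11/20) = 20/121.
Mean offspring μ = 79/220 + 2·11/20 = 321/220 > 1 (supercritical), so q < 1. The extinction probability is the smaller root: q = (1/11)/(11/20) = 20/121.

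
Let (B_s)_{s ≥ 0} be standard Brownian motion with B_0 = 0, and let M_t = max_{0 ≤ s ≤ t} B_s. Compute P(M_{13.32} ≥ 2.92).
P(M_{13.32} ≥ 2.92) = 2·P(B_{13.32} ≥ 2.92) = 2(1 − Φ(2.92/√13.32)) ≈ 0.4237

By the reflection principle for Brownian motion, P(M_t ≥ a) = 2 · P(B_t ≥ a) for a ≥ 0. Since B_t ~ N(0, t), P(B_t ≥ 2.92) = 1 − Φ(2.92/√t) = 1 − Φ(2.92/√13.32) = 1 − Φ(0.8001). So
  P(M_{13.32} ≥ 2.92) = 2(1 − Φ(0.8001)) ≈ 0.4237.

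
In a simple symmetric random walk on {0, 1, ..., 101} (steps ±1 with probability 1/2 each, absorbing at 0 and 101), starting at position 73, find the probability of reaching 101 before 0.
P(hit 101 before 0) = 73/101

Let u_k = P(hit 101 before 0 | start at k). Then u_0 = 0, u_101 = 1, and u_k = u_{k-1}/2 + u_{k+1}/2 for 1 ≤ k ≤ 100. This harmonic recurrence is solved by u_k = k/101, giving u_73 = 73/101.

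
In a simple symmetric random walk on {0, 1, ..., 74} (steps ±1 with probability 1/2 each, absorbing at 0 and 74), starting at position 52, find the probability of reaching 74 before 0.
P(hit 74 before 0) = 52/74 = 26/37

Let u_k = P(hit 74 before 0 | start at k). Then u_0 = 0, u_74 = 1, and u_k = u_{k-1}/2 + u_{k+1}/2 for 1 ≤ k ≤ 73. This harmonic recurrence is solved by u_k = k/74, giving u_52 = 52/74 = 26/37.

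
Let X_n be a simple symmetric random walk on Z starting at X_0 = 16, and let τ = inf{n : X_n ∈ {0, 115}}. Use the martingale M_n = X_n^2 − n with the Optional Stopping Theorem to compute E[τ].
E[τ] = 1584

M_n = X_n^2 − n is a martingale (since E[X_{n+1}^2 | F_n] = X_n^2 + 1). By OST (τ has finite mean in a bounded region), E[M_τ] = E[M_0] = X_0^2 − 0 = 16^2 = 256. Also E[M_τ] = E[X_τ^2] − E[τ]. The walk exits at 0 or 115, with P(hit 115 first) = 16/115, so E[X_τ^2] = 115^2 · 16/115 + 0 = 1840. Thus E[τ] = E[X_τ^2] − E[M_τ] = 1840 − 256 = 1584 = 16(115 − 16) = 1584.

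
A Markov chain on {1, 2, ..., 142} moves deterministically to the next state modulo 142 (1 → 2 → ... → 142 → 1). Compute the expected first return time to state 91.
E[T_91 | X_0 = 91] = 142

The chain cycles deterministically, so starting at state 91 it returns in exactly 142 steps. Equivalently, the stationary distribution is uniform π_j = 1/142 for every state j, so by Kac's formula E[T_91] = 1/π_91 = 142.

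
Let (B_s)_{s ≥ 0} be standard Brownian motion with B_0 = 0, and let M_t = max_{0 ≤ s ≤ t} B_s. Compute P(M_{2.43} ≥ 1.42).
P(M_{2.43} ≥ 1.42) = 2·P(B_{2.43} ≥ 1.42) = 2(1 − Φ(1.42/√2.43)) ≈ 0.3623

By the reflection principle for Brownian motion, P(M_t ≥ a) = 2 · P(B_t ≥ a) for a ≥ 0. Since B_t ~ N(0, t), P(B_t ≥ 1.42) = 1 − Φ(1.42/√t) = 1 − Φ(1.42/√2.43) = 1 − Φ(0.9109). So
  P(M_{2.43} ≥ 1.42) = 2(1 − Φ(0.9109)) ≈ 0.3623.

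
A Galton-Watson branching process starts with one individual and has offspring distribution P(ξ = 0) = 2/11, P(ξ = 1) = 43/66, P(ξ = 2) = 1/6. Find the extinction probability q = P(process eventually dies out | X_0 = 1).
q = 1

Mean offspring μ = 0·2/11 + 1·43/66 + 2·1/6 = 65/66 ≤ 1. For μ ≤ 1 with offspring not concentrated at 1, the Galton-Watson process goes extinct almost surely, so q = 1.
(Algebraic check: The pgf is f(s) = 2/11 + 43/66·s + 1/6·s². The extinction probability q is the smallest fixed point of f in [0, 1]. Setting s = f(s):
  1/6·s² + (43/66 − 1)·s + 2/11 = 0
  1/6·s² − (2/11 + 1/6)·s + 2/11 = 0
which factors as (s − 1)·(1/6·s − 2/11) = 0, giving roots s = 1 and s = (2/11)/(1/6) = 12/11. Since 12/11 ≥ 1, the smallest root in [0, 1] is s = 1.)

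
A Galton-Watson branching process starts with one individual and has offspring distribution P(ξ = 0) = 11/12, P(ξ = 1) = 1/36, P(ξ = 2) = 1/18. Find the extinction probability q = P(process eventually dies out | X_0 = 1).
q = 1

Mean offspring μ = 0·11/12 + 1·1/36 + 2·1/18 = 5/36 ≤ 1. For μ ≤ 1 with offspring not concentrated at 1, the Galton-Watson process goes extinct almost surely, so q = 1.
(Algebraic check: The pgf is f(s) = 11/12 + 1/36·s + 1/18·s². The extinction probability q is the smallest fixed point of f in [0, 1]. Setting s = f(s):
  1/18·s² + (1/36 − 1)·s + 11/12 = 0
  1/18·s² − (11/12 + 1/18)·s + 11/12 = 0
which factors as (s − 1)·(1/18·s − 11/12) = 0, giving roots s = 1 and s = (11/12)/(1/18) = 33/2. Since 33/2 ≥ 1, the smallest root in [0, 1] is s = 1.)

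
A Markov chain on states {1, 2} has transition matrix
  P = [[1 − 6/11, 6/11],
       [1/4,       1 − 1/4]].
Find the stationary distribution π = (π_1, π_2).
π_1 = 11/35, π_2 = 24/35

Solve πP = π with π_1 + π_2 = 1. From πP = π: π_1 · (1 − 6/11) + π_2 · 1/4 = π_1 ⇒ π_2 · 1/4 = π_1 · 6/11 ⇒ π_2/π_1 = (6/11)/(1/4) = 24/11. Together with π_1 + π_2 = 1:
  π_1 = (1/4)/(6/11 + 1/4) = (1/4)/(35/44) = 11/35,
  π_2 = (6/11)/(6/11 + 1/4) = (6/11)/(35/44) = 24/35.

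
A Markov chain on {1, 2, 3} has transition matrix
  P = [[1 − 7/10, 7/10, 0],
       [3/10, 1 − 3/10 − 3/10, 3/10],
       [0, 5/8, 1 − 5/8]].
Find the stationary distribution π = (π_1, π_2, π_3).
π = (75/334, 175/334, 42/167)

This is a birth-death chain on three states, which satisfies detailed balance: π_1 · P_{12} = π_2 · P_{21} and π_2 · P_{23} = π_3 · P_{32}.
From π_1 · 7/10 = π_2 · 3/10: π_2/π_1 = (7/10)/(3/10) = 7/3.
From π_2 · 3/10 = π_3 · 5/8: π_3/π_2 = (3/10)/(5/8) = 12/25.
Take π_1 proportional to 1; then unnormalized π = (1, 7/3, 28/25). Normalize by dividing by the sum 334/75:
  π = (75/334, 175/334, 42/167).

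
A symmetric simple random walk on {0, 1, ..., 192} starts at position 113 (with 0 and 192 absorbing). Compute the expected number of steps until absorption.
E[τ | X_0 = 113] = 8927

Let v_k = E[τ | X_0 = k]. Boundary: v_0 = v_192 = 0. Recurrence: v_k = 1 + (v_{k-1} + v_{k+1})/2 for 1 ≤ k ≤ 191. The particular solution to v_k − (v_{k-1} + v_{k+1})/2 = 1 is v_k = −k^2. Adding homogeneous solution A + B k and matching boundaries gives v_k = k (192 − k). Substituting k = 113: v_113 = 113 · 79 = 8927.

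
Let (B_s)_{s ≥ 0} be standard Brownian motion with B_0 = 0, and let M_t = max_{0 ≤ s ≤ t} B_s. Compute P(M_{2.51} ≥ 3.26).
P(M_{2.51} ≥ 3.26) = 2·P(B_{2.51} ≥ 3.26) = 2(1 − Φ(3.26/√2.51)) ≈ 0.0396

By the reflection principle for Brownian motion, P(M_t ≥ a) = 2 · P(B_t ≥ a) for a ≥ 0. Since B_t ~ N(0, t), P(B_t ≥ 3.26) = 1 − Φ(3.26/√t) = 1 − Φ(3.26/√2.51) = 1 − Φ(2.0577). So
  P(M_{2.51} ≥ 3.26) = 2(1 − Φ(2.0577)) ≈ 0.0396.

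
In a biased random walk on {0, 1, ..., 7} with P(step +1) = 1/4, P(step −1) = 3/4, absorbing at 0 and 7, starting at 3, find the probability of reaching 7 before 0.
P(hit 7 before 0) = (1 − (3)^3) / (1 − (3)^7) = 13/1093

Let u_k denote P(reach 7 before 0 | start at k). Boundary: u_0 = 0, u_7 = 1. Recurrence: u_k = 1/4·u_{k+1} + 3/4·u_{k-1} for 1 ≤ k ≤ 6. Try u_k = A + B·r^k with r = q/p = (3/4)/(1/4) = 3. Substitution satisfies the recurrence; boundary conditions give:
  u_k = (1 − r^k) / (1 − r^N) = (1 − (3)^3) / (1 − (3)^7) = 13/1093.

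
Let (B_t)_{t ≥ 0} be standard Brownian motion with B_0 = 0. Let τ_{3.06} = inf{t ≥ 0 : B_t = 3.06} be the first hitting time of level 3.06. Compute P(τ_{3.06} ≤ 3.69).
P(τ_{3.06} ≤ 3.69) = 2(1 − Φ(3.06/√3.69)) = 2(1 − Φ(1.5930)) ≈ 0.1112

By the reflection principle for standard BM, P(τ_b ≤ t) = 2 · P(B_t ≥ b). Since B_t ~ N(0, t), P(B_t ≥ 3.06) = 1 − Φ(3.06/√t) = 1 − Φ(3.06/√3.69) = 1 − Φ(1.5930) ≈ 0.05558. Doubling: P(τ_{3.06} ≤ 3.69) ≈ 2 · 0.05558 = 0.11116 ≈ 0.1112.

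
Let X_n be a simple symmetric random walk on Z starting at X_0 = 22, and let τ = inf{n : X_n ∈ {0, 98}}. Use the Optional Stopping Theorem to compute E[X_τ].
E[X_τ] = 22

X_n is a martingale and τ is a bounded-mean stopping time (indeed τ is finite a.s. with bounded expectation since the walk is in a bounded region). By the OST, E[X_τ] = E[X_0] = 22. Equivalently: E[X_τ] = 98 · P(hit 98 first) + 0 · P(hit 0 first) = 98 · (22/98) = 22.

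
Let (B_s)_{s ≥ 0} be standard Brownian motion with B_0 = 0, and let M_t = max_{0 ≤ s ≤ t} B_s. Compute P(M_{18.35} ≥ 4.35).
P(M_{18.35} ≥ 4.35) = 2·P(B_{18.35} ≥ 4.35) = 2(1 − Φ(4.35/√18.35)) ≈ 0.3099

By the reflection principle for Brownian motion, P(M_t ≥ a) = 2 · P(B_t ≥ a) for a ≥ 0. Since B_t ~ N(0, t), P(B_t ≥ 4.35) = 1 − Φ(4.35/√t) = 1 − Φ(4.35/√18.35) = 1 − Φ(1.0155). So
  P(M_{18.35} ≥ 4.35) = 2(1 − Φ(1.0155)) ≈ 0.3099.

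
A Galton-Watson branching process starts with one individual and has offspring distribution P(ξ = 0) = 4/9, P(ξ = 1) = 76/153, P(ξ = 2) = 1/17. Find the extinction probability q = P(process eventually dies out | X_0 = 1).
q = 1

Mean offspring μ = 0·4/9 + 1·76/153 + 2·1/17 = 94/153 ≤ 1. For μ ≤ 1 with offspring not concentrated at 1, the Galton-Watson process goes extinct almost surely, so q = 1.
(Algebraic check: The pgf is f(s) = 4/9 + 76/153·s + 1/17·s². The extinction probability q is the smallest fixed point of f in [0, 1]. Setting s = f(s):
  1/17·s² + (76/153 − 1)·s + 4/9 = 0
  1/17·s² − (4/9 + 1/17)·s + 4/9 = 0
which factors as (s − 1)·(1/17·s − 4/9) = 0, giving roots s = 1 and s = (4/9)/(1/17) = 68/9. Since 68/9 ≥ 1, the smallest root in [0, 1] is s = 1.)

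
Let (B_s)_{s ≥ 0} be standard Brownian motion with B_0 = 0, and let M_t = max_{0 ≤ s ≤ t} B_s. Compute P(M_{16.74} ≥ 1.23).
P(M_{16.74} ≥ 1.23) = 2·P(B_{16.74} ≥ 1.23) = 2(1 − Φ(1.23/√16.74)) ≈ 0.7637

By the reflection principle for Brownian motion, P(M_t ≥ a) = 2 · P(B_t ≥ a) for a ≥ 0. Since B_t ~ N(0, t), P(B_t ≥ 1.23) = 1 − Φ(1.23/√t) = 1 − Φ(1.23/√16.74) = 1 − Φ(0.3006). So
  P(M_{16.74} ≥ 1.23) = 2(1 − Φ(0.3006)) ≈ 0.7637.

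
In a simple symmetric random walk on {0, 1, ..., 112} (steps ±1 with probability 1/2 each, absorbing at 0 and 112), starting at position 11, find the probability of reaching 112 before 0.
P(hit 112 before 0) = 11/112

Let u_k = P(hit 112 before 0 | start at k). Then u_0 = 0, u_112 = 1, and u_k = u_{k-1}/2 + u_{k+1}/2 for 1 ≤ k ≤ 111. This harmonic recurrence is solved by u_k = k/112, giving u_11 = 11/112.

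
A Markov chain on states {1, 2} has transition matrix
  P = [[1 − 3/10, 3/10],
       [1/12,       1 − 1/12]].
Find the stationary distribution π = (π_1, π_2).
π_1 = 5/23, π_2 = 18/23

Solve πP = π with π_1 + π_2 = 1. From πP = π: π_1 · (1 − 3/10) + π_2 · 1/12 = π_1 ⇒ π_2 · 1/12 = π_1 · 3/10 ⇒ π_2/π_1 = (3/10)/(1/12) = 18/5. Together with π_1 + π_2 = 1:
  π_1 = (1/12)/(3/10 + 1/12) = (1/12)/(23/60) = 5/23,
  π_2 = (3/10)/(3/10 + 1/12) = (3/10)/(23/60) = 18/23.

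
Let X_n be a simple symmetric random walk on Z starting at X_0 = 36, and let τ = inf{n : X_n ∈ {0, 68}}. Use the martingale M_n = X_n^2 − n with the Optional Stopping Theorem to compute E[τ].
E[τ] = 1152

M_n = X_n^2 − n is a martingale (since E[X_{n+1}^2 | F_n] = X_n^2 + 1). By OST (τ has finite mean in a bounded region), E[M_τ] = E[M_0] = X_0^2 − 0 = 36^2 = 1296. Also E[M_τ] = E[X_τ^2] − E[τ]. The walk exits at 0 or 68, with P(hit 68 first) = 36/68, so E[X_τ^2] = 68^2 · 36/68 + 0 = 2448. Thus E[τ] = E[X_τ^2] − E[M_τ] = 2448 − 1296 = 1152 = 36(68 − 36) = 1152.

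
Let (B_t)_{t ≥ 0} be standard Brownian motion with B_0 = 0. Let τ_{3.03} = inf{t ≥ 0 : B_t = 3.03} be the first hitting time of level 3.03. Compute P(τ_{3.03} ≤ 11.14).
P(τ_{3.03} ≤ 11.14) = 2(1 − Φ(3.03/√11.14)) = 2(1 − Φ(0.9078)) ≈ 0.3640

By the reflection principle for standard BM, P(τ_b ≤ t) = 2 · P(B_t ≥ b). Since B_t ~ N(0, t), P(B_t ≥ 3.03) = 1 − Φ(3.03/√t) = 1 − Φ(3.03/√11.14) = 1 − Φ(0.9078) ≈ 0.18199. Doubling: P(τ_{3.03} ≤ 11.14) ≈ 2 · 0.18199 = 0.36398 ≈ 0.3640.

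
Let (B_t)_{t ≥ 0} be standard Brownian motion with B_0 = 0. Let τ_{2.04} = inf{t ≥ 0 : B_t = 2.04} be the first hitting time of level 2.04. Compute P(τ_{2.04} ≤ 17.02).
P(τ_{2.04} ≤ 17.02) = 2(1 − Φ(2.04/√17.02)) = 2(1 − Φ(0.4945)) ≈ 0.6210

By the reflection principle for standard BM, P(τ_b ≤ t) = 2 · P(B_t ≥ b). Since B_t ~ N(0, t), P(B_t ≥ 2.04) = 1 − Φ(2.04/√t) = 1 − Φ(2.04/√17.02) = 1 − Φ(0.4945) ≈ 0.31048. Doubling: P(τ_{2.04} ≤ 17.02) ≈ 2 · 0.31048 = 0.62096 ≈ 0.6210.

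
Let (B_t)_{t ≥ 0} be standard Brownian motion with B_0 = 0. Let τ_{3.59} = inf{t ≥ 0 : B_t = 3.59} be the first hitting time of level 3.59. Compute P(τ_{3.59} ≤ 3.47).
P(τ_{3.59} ≤ 3.47) = 2(1 − Φ(3.59/√3.47)) = 2(1 − Φ(1.9272)) ≈ 0.0540

By the reflection principle for standard BM, P(τ_b ≤ t) = 2 · P(B_t ≥ b). Since B_t ~ N(0, t), P(B_t ≥ 3.59) = 1 − Φ(3.59/√t) = 1 − Φ(3.59/√3.47) = 1 − Φ(1.9272) ≈ 0.02698. Doubling: P(τ_{3.59} ≤ 3.47) ≈ 2 · 0.02698 = 0.05396 ≈ 0.0540.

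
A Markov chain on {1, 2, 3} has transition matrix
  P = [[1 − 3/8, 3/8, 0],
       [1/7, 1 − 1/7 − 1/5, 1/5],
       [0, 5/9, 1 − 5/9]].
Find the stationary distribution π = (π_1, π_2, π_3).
π = (100/457, 525/914, 189/914)

This is a birth-death chain on three states, which satisfies detailed balance: π_1 · P_{12} = π_2 · P_{21} and π_2 · P_{23} = π_3 · P_{32}.
From π_1 · 3/8 = π_2 · 1/7: π_2/π_1 = (3/8)/(1/7) = 21/8.
From π_2 · 1/5 = π_3 · 5/9: π_3/π_2 = (1/5)/(5/9) = 9/25.
Take π_1 proportional to 1; then unnormalized π = (1, 21/8, 189/200). Normalize by dividing by the sum 457/100:
  π = (100/457, 525/914, 189/914).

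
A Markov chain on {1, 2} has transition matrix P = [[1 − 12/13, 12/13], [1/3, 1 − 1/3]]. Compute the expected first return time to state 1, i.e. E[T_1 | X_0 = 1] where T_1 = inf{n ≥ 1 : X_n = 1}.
E[T_1 | X_0 = 1] = 1/π_1 = 49/13

For an irreducible recurrent Markov chain with stationary distribution π, E[T_i | X_0 = i] = 1/π_i (Kac's formula). Here π_1 = (1/3)/(12/13 + 1/3) = (1/3)/(49/39) = 13/49, so E[T_1 | X_0 = 1] = 1/π_1 = (12/13 + 1/3)/(1/3) = (49/39)/(1/3) = 49/13.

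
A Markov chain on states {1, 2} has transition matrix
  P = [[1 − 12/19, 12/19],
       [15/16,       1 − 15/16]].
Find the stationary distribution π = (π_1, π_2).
π_1 = 95/159, π_2 = 64/159

Solve πP = π with π_1 + π_2 = 1. From πP = π: π_1 · (1 − 12/19) + π_2 · 15/16 = π_1 ⇒ π_2 · 15/16 = π_1 · 12/19 ⇒ π_2/π_1 = (12/19)/(15/16) = 64/95. Together with π_1 + π_2 = 1:
  π_1 = (15/16)/(12/19 + 15/16) = (15/16)/(477/304) = 95/159,
  π_2 = (12/19)/(12/19 + 15/16) = (12/19)/(477/304) = 64/159.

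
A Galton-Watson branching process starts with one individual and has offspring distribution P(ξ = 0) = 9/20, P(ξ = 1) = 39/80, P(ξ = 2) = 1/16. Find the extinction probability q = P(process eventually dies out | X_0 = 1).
q = 1

Mean offspring μ = 0·9/20 + 1·39/80 + 2·1/16 = 49/80 ≤ 1. For μ ≤ 1 with offspring not concentrated at 1, the Galton-Watson process goes extinct almost surely, so q = 1.
(Algebraic check: The pgf is f(s) = 9/20 + 39/80·s + 1/16·s². The extinction probability q is the smallest fixed point of f in [0, 1]. Setting s = f(s):
  1/16·s² + (39/80 − 1)·s + 9/20 = 0
  1/16·s² − (9/20 + 1/16)·s + 9/20 = 0
which factors as (s − 1)·(1/16·s − 9/20) = 0, giving roots s = 1 and s = (9/20)/(1/16) = 36/5. Since 36/5 ≥ 1, the smallest root in [0, 1] is s = 1.)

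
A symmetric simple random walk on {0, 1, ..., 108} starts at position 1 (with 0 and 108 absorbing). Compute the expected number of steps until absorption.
E[τ | X_0 = 1] = 107

Let v_k = E[τ | X_0 = k]. Boundary: v_0 = v_108 = 0. Recurrence: v_k = 1 + (v_{k-1} + v_{k+1})/2 for 1 ≤ k ≤ 107. The particular solution to v_k − (v_{k-1} + v_{k+1})/2 = 1 is v_k = −k^2. Adding homogeneous solution A + B k and matching boundaries gives v_k = k (108 − k). Substituting k = 1: v_1 = 1 · 107 = 107.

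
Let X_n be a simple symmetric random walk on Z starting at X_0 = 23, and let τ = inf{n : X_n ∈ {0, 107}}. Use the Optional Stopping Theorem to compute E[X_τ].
E[X_τ] = 23

X_n is a martingale and τ is a bounded-mean stopping time (indeed τ is finite a.s. with bounded expectation since the walk is in a bounded region). By the OST, E[X_τ] = E[X_0] = 23. Equivalently: E[X_τ] = 107 · P(hit 107 first) + 0 · P(hit 0 first) = 107 · (23/107) = 23.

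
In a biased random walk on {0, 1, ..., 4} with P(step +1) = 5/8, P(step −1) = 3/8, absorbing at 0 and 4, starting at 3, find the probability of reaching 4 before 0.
P(hit 4 before 0) = (1 − (3/5)^3) / (1 − (3/5)^4) = 245/272

Let u_k denote P(reach 4 before 0 | start at k). Boundary: u_0 = 0, u_4 = 1. Recurrence: u_k = 5/8·u_{k+1} + 3/8·u_{k-1} for 1 ≤ k ≤ 3. Try u_k = A + B·r^k with r = q/p = (3/8)/(5/8) = 3/5. Substitution satisfies the recurrence; boundary conditions give:
  u_k = (1 − r^k) / (1 − r^N) = (1 − (3/5)^3) / (1 − (3/5)^4) = 245/272.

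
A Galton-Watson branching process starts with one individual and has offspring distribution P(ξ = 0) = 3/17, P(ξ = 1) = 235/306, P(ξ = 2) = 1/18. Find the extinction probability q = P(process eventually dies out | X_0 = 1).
q = 1

Mean offspring μ = 0·3/17 + 1·235/306 + 2·1/18 = 269/306 ≤ 1. For μ ≤ 1 with offspring not concentrated at 1, the Galton-Watson process goes extinct almost surely, so q = 1.
(Algebraic check: The pgf is f(s) = 3/17 + 235/306·s + 1/18·s². The extinction probability q is the smallest fixed point of f in [0, 1]. Setting s = f(s):
  1/18·s² + (235/306 − 1)·s + 3/17 = 0
  1/18·s² − (3/17 + 1/18)·s + 3/17 = 0
which factors as (s − 1)·(1/18·s − 3/17) = 0, giving roots s = 1 and s = (3/17)/(1/18) = 54/17. Since 54/17 ≥ 1, the smallest root in [0, 1] is s = 1.)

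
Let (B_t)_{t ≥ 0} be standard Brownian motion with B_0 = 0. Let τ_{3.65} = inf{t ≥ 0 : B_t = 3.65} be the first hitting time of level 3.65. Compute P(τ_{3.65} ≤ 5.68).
P(τ_{3.65} ≤ 5.68) = 2(1 − Φ(3.65/√5.68)) = 2(1 − Φ(1.5315)) ≈ 0.1256

By the reflection principle for standard BM, P(τ_b ≤ t) = 2 · P(B_t ≥ b). Since B_t ~ N(0, t), P(B_t ≥ 3.65) = 1 − Φ(3.65/√t) = 1 − Φ(3.65/√5.68) = 1 − Φ(1.5315) ≈ 0.06282. Doubling: P(τ_{3.65} ≤ 5.68) ≈ 2 · 0.06282 = 0.12564 ≈ 0.1256.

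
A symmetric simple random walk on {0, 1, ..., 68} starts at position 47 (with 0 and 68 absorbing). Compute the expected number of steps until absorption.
E[τ | X_0 = 47] = 987

Let v_k = E[τ | X_0 = k]. Boundary: v_0 = v_68 = 0. Recurrence: v_k = 1 + (v_{k-1} + v_{k+1})/2 for 1 ≤ k ≤ 67. The particular solution to v_k − (v_{k-1} + v_{k+1})/2 = 1 is v_k = −k^2. Adding homogeneous solution A + B k and matching boundaries gives v_k = k (68 − k). Substituting k = 47: v_47 = 47 · 21 = 987.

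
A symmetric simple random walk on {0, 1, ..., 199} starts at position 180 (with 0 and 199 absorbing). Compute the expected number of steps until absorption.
E[τ | X_0 = 180] = 3420

Let v_k = E[τ | X_0 = k]. Boundary: v_0 = v_199 = 0. Recurrence: v_k = 1 + (v_{k-1} + v_{k+1})/2 for 1 ≤ k ≤ 198. The particular solution to v_k − (v_{k-1} + v_{k+1})/2 = 1 is v_k = −k^2. Adding homogeneous solution A + B k and matching boundaries gives v_k = k (199 − k). Substituting k = 180: v_180 = 180 · 19 = 3420.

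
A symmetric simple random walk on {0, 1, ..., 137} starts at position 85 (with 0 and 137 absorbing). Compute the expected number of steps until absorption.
E[τ | X_0 = 85] = 4420

Let v_k = E[τ | X_0 = k]. Boundary: v_0 = v_137 = 0. Recurrence: v_k = 1 + (v_{k-1} + v_{k+1})/2 for 1 ≤ k ≤ 136. The particular solution to v_k − (v_{k-1} + v_{k+1})/2 = 1 is v_k = −k^2. Adding homogeneous solution A + B k and matching boundaries gives v_k = k (137 − k). Substituting k = 85: v_85 = 85 · 52 = 4420.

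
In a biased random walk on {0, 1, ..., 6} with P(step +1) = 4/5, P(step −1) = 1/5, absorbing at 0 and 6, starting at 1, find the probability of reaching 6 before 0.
P(hit 6 before 0) = (1 − (1/4)^1) / (1 − (1/4)^6) = 1024/1365

Let u_k denote P(reach 6 before 0 | start at k). Boundary: u_0 = 0, u_6 = 1. Recurrence: u_k = 4/5·u_{k+1} + 1/5·u_{k-1} for 1 ≤ k ≤ 5. Try u_k = A + B·r^k with r = q/p = (1/5)/(4/5) = 1/4. Substitution satisfies the recurrence; boundary conditions give:
  u_k = (1 − r^k) / (1 − r^N) = (1 − (1/4)^1) / (1 − (1/4)^6) = 1024/1365.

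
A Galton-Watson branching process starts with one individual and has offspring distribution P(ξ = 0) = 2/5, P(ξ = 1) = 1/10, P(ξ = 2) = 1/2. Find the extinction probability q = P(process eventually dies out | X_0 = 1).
q = 4/5

The pgf is f(s) = 2/5 + 1/10·s + 1/2·s². The extinction probability q is the smallest fixed point of f in [0, 1]. Setting s = f(s):
  1/2·s² + (1/10 − 1)·s + 2/5 = 0
  1/2·s² − (2/5 + 1/2)·s + 2/5 = 0
which factors as (s − 1)·(1/2·s − 2/5) = 0, giving roots s = 1 and s = (2/5)/(1/2) = 4/5.
Mean offspring μ = 1/10 + 2·1/2 = 11/10 > 1 (supercritical), so q < 1. The extinction probability is the smaller root: q = (2/5)/(1/2) = 4/5.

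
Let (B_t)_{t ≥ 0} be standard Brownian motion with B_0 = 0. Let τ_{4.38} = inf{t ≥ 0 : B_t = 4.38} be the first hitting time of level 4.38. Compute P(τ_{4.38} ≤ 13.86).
P(τ_{4.38} ≤ 13.86) = 2(1 − Φ(4.38/√13.86)) = 2(1 − Φ(1.1765)) ≈ 0.2394

By the reflection principle for standard BM, P(τ_b ≤ t) = 2 · P(B_t ≥ b). Since B_t ~ N(0, t), P(B_t ≥ 4.38) = 1 − Φ(4.38/√t) = 1 − Φ(4.38/√13.86) = 1 − Φ(1.1765) ≈ 0.11970. Doubling: P(τ_{4.38} ≤ 13.86) ≈ 2 · 0.11970 = 0.23940 ≈ 0.2394.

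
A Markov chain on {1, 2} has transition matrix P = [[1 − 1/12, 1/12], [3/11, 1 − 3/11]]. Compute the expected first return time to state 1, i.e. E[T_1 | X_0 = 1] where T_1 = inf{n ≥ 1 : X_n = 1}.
E[T_1 | X_0 = 1] = 1/π_1 = 47/36

For an irreducible recurrent Markov chain with stationary distribution π, E[T_i | X_0 = i] = 1/π_i (Kac's formula). Here π_1 = (3/11)/(1/12 + 3/11) = (3/11)/(47/132) = 36/47, so E[T_1 | X_0 = 1] = 1/π_1 = (1/12 + 3/11)/(3/11) = (47/132)/(3/11) = 47/36.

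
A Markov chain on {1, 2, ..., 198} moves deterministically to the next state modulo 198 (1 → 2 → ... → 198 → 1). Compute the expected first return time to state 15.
E[T_15 | X_0 = 15] = 198

The chain cycles deterministically, so starting at state 15 it returns in exactly 198 steps. Equivalently, the stationary distribution is uniform π_j = 1/198 for every state j, so by Kac's formula E[T_15] = 1/π_15 = 198.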